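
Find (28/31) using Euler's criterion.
(28/31) = 28^{15} mod 31 = 1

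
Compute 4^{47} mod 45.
34

Using successive squaring:
Binary expansion of 47: 101111
Powers of 4 mod 45 (each is the square of the previous):
  4^1 ≡ 4 (mod 45)
  4^2 ≡ 4² = 16 ≡ 16 (mod 45)
  4^4 ≡ 16² = 256 ≡ 31 (mod 45)
  4^8 ≡ 31² = 961 ≡ 16 (mod 45)
  4^16 ≡ 16² = 256 ≡ 31 (mod 45)
  4^32 ≡ 31² = 961 ≡ 16 (mod 45)
47 = 32 + 8 + 4 + 2 + 1, so 4^47 = 4^32 × 4^8 × 4^4 × 4^2 × 4^1 ≡ 16 × 16 × 31 × 16 × 4 (mod 45)
Multiplying step by step:
  16 × 16 = 256 ≡ 31 (mod 45)
  31 × 31 = 961 ≡ 16 (mod 45)
  16 × 16 = 256 ≡ 31 (mod 45)
  31 × 4 = 124 ≡ 34 (mod 45)
Result: 4^47 ≡ 34 (mod 45)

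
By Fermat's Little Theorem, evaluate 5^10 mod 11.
By Fermat's Little Theorem, 5^{10} ≡ 1 (mod 11) since 11 is prime and gcd(5, 11) = 1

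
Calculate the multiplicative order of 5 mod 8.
Powers of 5 mod 8: 5^1≡5, 5^2≡1. Order = 2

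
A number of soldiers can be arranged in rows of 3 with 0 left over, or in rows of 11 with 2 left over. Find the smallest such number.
M = 3 × 11 = 33. M₁ = 11, y₁ ≡ 2 (mod 3). M₂ = 3, y₂ ≡ 4 (mod 11). t = 0×11×2 + 2×3×4 ≡ 24 (mod 33). The smallest positive such number is 24.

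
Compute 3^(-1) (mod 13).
3^(-1) ≡ 9 (mod 13). Verification: 3 × 9 = 27 ≡ 1 (mod 13)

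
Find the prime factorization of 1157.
13 × 89

Divide by primes starting from smallest:
1157 ÷ 13 = 89
89 ÷ 89 = 1

1157 = 13 × 89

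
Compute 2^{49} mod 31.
16

Using successive squaring:
Binary expansion of 49: 110001
Powers of 2 mod 31 (each is the square of the previous):
  2^1 ≡ 2 (mod 31)
  2^2 ≡ 2² = 4 ≡ 4 (mod 31)
  2^4 ≡ 4² = 16 ≡ 16 (mod 31)
  2^8 ≡ 16² = 256 ≡ 8 (mod 31)
  2^16 ≡ 8² = 64 ≡ 2 (mod 31)
  2^32 ≡ 2² = 4 ≡ 4 (mod 31)
49 = 32 + 16 + 1, so 2^49 = 2^32 × 2^16 × 2^1 ≡ 4 × 2 × 2 (mod 31)
Multiplying step by step:
  4 × 2 = 8 ≡ 8 (mod 31)
  8 × 2 = 16 ≡ 16 (mod 31)
Result: 2^49 ≡ 16 (mod 31)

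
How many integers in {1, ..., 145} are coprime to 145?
112

Prime factorization: 145 = 5 × 29
Using the formula φ(n) = n × Π(1 - 1/p) for each prime factor p:
φ(145) = 145 × (1 - 1/5) × (1 - 1/29)
φ(145) = 112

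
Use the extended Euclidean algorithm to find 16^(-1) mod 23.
Extended GCD: 16(-10) + 23(7) = 1. So 16^(-1) ≡ 13 ≡ 13 (mod 23). Verify: 16 × 13 = 208 ≡ 1 (mod 23)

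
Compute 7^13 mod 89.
Using repeated squaring. 13 = 8 + 4 + 1 (binary 1101). Repeated squaring mod 89: 7^1 ≡ 7; 7^2 ≡ 7² = 49 ≡ 49; 7^4 ≡ 49² = 2401 ≡ 87; 7^8 ≡ 87² = 7569 ≡ 4. Multiply: 7^13 = 7^8 × 7^4 × 7^1 ≡ 4 × 87 × 7 (mod 89): 4 × 87 = 348 ≡ 81; 81 × 7 = 567 ≡ 33. So 7^13 ≡ 33 (mod 89).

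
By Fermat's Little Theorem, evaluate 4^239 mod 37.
By Fermat: 4^{36} ≡ 1 (mod 37). 239 ≡ 23 (mod 36). So 4^{239} ≡ 4^{23} ≡ 25 (mod 37)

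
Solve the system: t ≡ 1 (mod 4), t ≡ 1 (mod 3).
M = 4 × 3 = 12. M₁ = 3, y₁ ≡ 3 (mod 4). M₂ = 4, y₂ ≡ 1 (mod 3). t = 1×3×3 + 1×4×1 ≡ 1 (mod 12)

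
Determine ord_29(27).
Powers of 27 mod 29: 27^1≡27, 27^2≡4, 27^3≡21, 27^4≡16, 27^5≡26, 27^6≡6, 27^7≡17, 27^8≡24, 27^9≡10, 27^10≡9, 27^11≡11, 27^12≡7, 27^13≡15, 27^14≡28, 27^15≡2, 27^16≡25, 27^17≡8, 27^18≡13, 27^19≡3, 27^20≡23, 27^21≡12, 27^22≡5, 27^23≡19, 27^24≡20, 27^25≡18, 27^26≡22, 27^27≡14, 27^28≡1. Order = 28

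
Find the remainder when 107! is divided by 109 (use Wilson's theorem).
(108)! = (107)! × (108) ≡ -1 (mod 109). So (107)! ≡ -1 × (108)^(-1) ≡ (-1)×(-1) = 1 (mod 109)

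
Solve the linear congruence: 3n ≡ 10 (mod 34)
26

Since gcd(3, 34) = 1 divides 10, a solution exists.
Multiply both sides by the inverse of 3 mod 34:
  3^(-1) mod 34 = 23
  x ≡ 23 × 10 ≡ 230 ≡ 26 (mod 34)
Verification: 3 × 26 = 78 = 2 × 34 + 10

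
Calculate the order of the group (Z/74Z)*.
36

Prime factorization: 74 = 2 × 37
Using the formula φ(n) = n × Π(1 - 1/p) for each prime factor p:
φ(74) = 74 × (1 - 1/2) × (1 - 1/37)
φ(74) = 36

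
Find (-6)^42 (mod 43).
Using Fermat: (-6)^{42} ≡ 1 (mod 43). 42 ≡ 0 (mod 42). So (-6)^{42} ≡ (-6)^{0} ≡ 1 (mod 43)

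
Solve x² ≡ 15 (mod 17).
The square roots of 15 mod 17 are 7 and 10. Verify: 7² = 49 ≡ 15 (mod 17)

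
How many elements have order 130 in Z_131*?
Number of primitive roots mod 131 = φ(130) = 48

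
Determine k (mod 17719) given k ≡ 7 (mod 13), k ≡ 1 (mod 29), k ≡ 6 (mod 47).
15516

Using the Chinese Remainder Theorem:
M = product of moduli = 17719
For equation 1: M_1 = 1363, 1363 ≡ 11 (mod 13), inverse of 1363 mod 13 is 6 (check: 11 × 6 = 66 ≡ 1 (mod 13))
For equation 2: M_2 = 611, 611 ≡ 2 (mod 29), inverse of 611 mod 29 is 15 (check: 2 × 15 = 30 ≡ 1 (mod 29))
For equation 3: M_3 = 377, 377 ≡ 1 (mod 47), inverse of 377 mod 47 is 1 (check: 1 × 1 = 1 ≡ 1 (mod 47))
Combine: k ≡ Σ r_i×M_i×(M_i⁻¹ mod m_i) = 7×1363×6 + 1×611×15 + 6×377×1 = 57246 + 9165 + 2262 = 68673
68673 mod 17719 = 15516
k ≡ 15516 (mod 17719)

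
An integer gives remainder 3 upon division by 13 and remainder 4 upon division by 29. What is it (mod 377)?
M = 13 × 29 = 377. M₁ = 29, y₁ ≡ 9 (mod 13). M₂ = 13, y₂ ≡ 9 (mod 29). z = 3×29×9 + 4×13×9 ≡ 120 (mod 377). The smallest positive such number is 120.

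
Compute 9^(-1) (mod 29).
9^(-1) ≡ 13 (mod 29). Verification: 9 × 13 = 117 ≡ 1 (mod 29)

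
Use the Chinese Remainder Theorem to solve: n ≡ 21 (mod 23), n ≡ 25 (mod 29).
228

Using the Chinese Remainder Theorem:
M = product of moduli = 667
For equation 1: M_1 = 29, 29 ≡ 6 (mod 23), inverse of 29 mod 23 is 4 (check: 6 × 4 = 24 ≡ 1 (mod 23))
For equation 2: M_2 = 23, 23 ≡ 23 (mod 29), inverse of 23 mod 29 is 24 (check: 23 × 24 = 552 ≡ 1 (mod 29))
Combine: n ≡ Σ r_i×M_i×(M_i⁻¹ mod m_i) = 21×29×4 + 25×23×24 = 2436 + 13800 = 16236
16236 mod 667 = 228
n ≡ 228 (mod 667)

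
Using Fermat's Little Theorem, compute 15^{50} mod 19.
17

By Fermat's Little Theorem, a^(p-1) ≡ 1 (mod p) for prime p and gcd(a, p) = 1
Here p = 19, so 15^18 ≡ 1 (mod 19)
We can reduce the exponent: 50 mod 18 = 14
So 15^50 ≡ 15^14 (mod 19)
Computing: 15^14 mod 19 = 17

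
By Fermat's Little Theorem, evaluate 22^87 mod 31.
By Fermat: 22^{30} ≡ 1 (mod 31). 87 = 2×30 + 27. So 22^{87} ≡ 22^{27} ≡ 29 (mod 31)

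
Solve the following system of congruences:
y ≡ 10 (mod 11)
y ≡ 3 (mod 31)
65

Using the Chinese Remainder Theorem:
M = product of moduli = 341
For equation 1: M_1 = 31, 31 ≡ 9 (mod 11), inverse of 31 mod 11 is 5 (check: 9 × 5 = 45 ≡ 1 (mod 11))
For equation 2: M_2 = 11, 11 ≡ 11 (mod 31), inverse of 11 mod 31 is 17 (check: 11 × 17 = 187 ≡ 1 (mod 31))
Combine: y ≡ Σ r_i×M_i×(M_i⁻¹ mod m_i) = 10×31×5 + 3×11×17 = 1550 + 561 = 2111
2111 mod 341 = 65
y ≡ 65 (mod 341)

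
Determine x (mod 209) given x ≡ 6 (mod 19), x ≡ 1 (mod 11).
177

Using the Chinese Remainder Theorem:
M = product of moduli = 209
For equation 1: M_1 = 11, 11 ≡ 11 (mod 19), inverse of 11 mod 19 is 7 (check: 11 × 7 = 77 ≡ 1 (mod 19))
For equation 2: M_2 = 19, 19 ≡ 8 (mod 11), inverse of 19 mod 11 is 7 (check: 8 × 7 = 56 ≡ 1 (mod 11))
Combine: x ≡ Σ r_i×M_i×(M_i⁻¹ mod m_i) = 6×11×7 + 1×19×7 = 462 + 133 = 595
595 mod 209 = 177
x ≡ 177 (mod 209)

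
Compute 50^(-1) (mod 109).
50^(-1) ≡ 24 (mod 109). Verification: 50 × 24 = 1200 ≡ 1 (mod 109)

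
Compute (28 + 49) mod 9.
5

(28 + 49) = 77
77 mod 9 = 5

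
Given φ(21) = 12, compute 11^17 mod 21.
By Euler: 11^{12} ≡ 1 (mod 21) since gcd(11, 21) = 1. 17 = 1×12 + 5. So 11^{17} ≡ 11^{5} ≡ 2 (mod 21)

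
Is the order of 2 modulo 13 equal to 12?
Yes, ord_13(2) = 12.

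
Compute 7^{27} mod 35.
28

Using successive squaring:
Binary expansion of 27: 11011
Powers of 7 mod 35 (each is the square of the previous):
  7^1 ≡ 7 (mod 35)
  7^2 ≡ 7² = 49 ≡ 14 (mod 35)
  7^4 ≡ 14² = 196 ≡ 21 (mod 35)
  7^8 ≡ 21² = 441 ≡ 21 (mod 35)
  7^16 ≡ 21² = 441 ≡ 21 (mod 35)
27 = 16 + 8 + 2 + 1, so 7^27 = 7^16 × 7^8 × 7^2 × 7^1 ≡ 21 × 21 × 14 × 7 (mod 35)
Multiplying step by step:
  21 × 21 = 441 ≡ 21 (mod 35)
  21 × 14 = 294 ≡ 14 (mod 35)
  14 × 7 = 98 ≡ 28 (mod 35)
Result: 7^27 ≡ 28 (mod 35)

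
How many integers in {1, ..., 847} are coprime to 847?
660

Prime factorization: 847 = 7 × 11^2
Using the formula φ(n) = n × Π(1 - 1/p) for each prime factor p:
φ(847) = 847 × (1 - 1/7) × (1 - 1/11)
φ(847) = 660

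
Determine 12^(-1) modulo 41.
12^(-1) ≡ 24 (mod 41). Verification: 12 × 24 = 288 ≡ 1 (mod 41)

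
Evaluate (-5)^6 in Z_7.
(-5) ≡ 2 (mod 7). 6 = 4 + 2 (binary 110). Repeated squaring mod 7: 2^1 ≡ 2; 2^2 ≡ 2² = 4 ≡ 4; 2^4 ≡ 4² = 16 ≡ 2. Multiply: (-5)^6 ≡ 2^4 × 2^2 ≡ 2 × 4 (mod 7): 2 × 4 = 8 ≡ 1. So (-5)^6 ≡ 1 (mod 7).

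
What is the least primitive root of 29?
2

A primitive root g modulo p has order p-1 = 28
Prime divisors of 28: [2, 7]
g is a primitive root iff g^(28/q) ≢ 1 (mod 29) for each prime divisor q
Testing small values:
  g = 2: 2^14 ≡ 28, 2^4 ≡ 16 (mod 29) → none is 1, primitive root!
The smallest primitive root is 2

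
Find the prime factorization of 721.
7 × 103

Divide by primes starting from smallest:
721 ÷ 7 = 103
103 ÷ 103 = 1

721 = 7 × 103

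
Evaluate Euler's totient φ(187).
160

Prime factorization: 187 = 11 × 17
Using the formula φ(n) = n × Π(1 - 1/p) for each prime factor p:
φ(187) = 187 × (1 - 1/11) × (1 - 1/17)
φ(187) = 160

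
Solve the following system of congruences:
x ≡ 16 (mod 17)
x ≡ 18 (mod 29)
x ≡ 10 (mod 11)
4861

Using the Chinese Remainder Theorem:
M = product of moduli = 5423
For equation 1: M_1 = 319, 319 ≡ 13 (mod 17), inverse of 319 mod 17 is 4 (check: 13 × 4 = 52 ≡ 1 (mod 17))
For equation 2: M_2 = 187, 187 ≡ 13 (mod 29), inverse of 187 mod 29 is 9 (check: 13 × 9 = 117 ≡ 1 (mod 29))
For equation 3: M_3 = 493, 493 ≡ 9 (mod 11), inverse of 493 mod 11 is 5 (check: 9 × 5 = 45 ≡ 1 (mod 11))
Combine: x ≡ Σ r_i×M_i×(M_i⁻¹ mod m_i) = 16×319×4 + 18×187×9 + 10×493×5 = 20416 + 30294 + 24650 = 75360
75360 mod 5423 = 4861
x ≡ 4861 (mod 5423)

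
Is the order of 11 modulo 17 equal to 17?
No, the actual order is 16, not 17.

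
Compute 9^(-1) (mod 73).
65

Using Extended Euclidean Algorithm:
gcd(9, 73) = 1
Bezout coefficients: 9 × -8 + 73 × 1 = 1
So 9 × -8 ≡ 1 (mod 73)
The inverse is -8 mod 73 = 65
Verification: 9 × 65 = 585 = 8 × 73 + 1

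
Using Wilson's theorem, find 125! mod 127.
(126)! = (125)! × (126) ≡ -1 (mod 127). So (125)! ≡ -1 × (126)^(-1) ≡ (-1)×(-1) = 1 (mod 127)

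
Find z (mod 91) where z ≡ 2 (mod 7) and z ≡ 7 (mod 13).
M = 7 × 13 = 91. M₁ = 13, y₁ ≡ 6 (mod 7). M₂ = 7, y₂ ≡ 2 (mod 13). z = 2×13×6 + 7×7×2 ≡ 72 (mod 91)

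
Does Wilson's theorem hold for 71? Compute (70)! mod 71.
(70)! mod 71 = 70. Since this equals -1 (mod 71), Wilson confirms 71 is prime.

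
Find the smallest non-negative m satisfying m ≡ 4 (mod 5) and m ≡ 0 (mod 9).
M = 5 × 9 = 45. M₁ = 9, y₁ ≡ 4 (mod 5). M₂ = 5, y₂ ≡ 2 (mod 9). m = 4×9×4 + 0×5×2 ≡ 9 (mod 45)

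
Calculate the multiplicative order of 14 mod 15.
Powers of 14 mod 15: 14^1≡14, 14^2≡1. Order = 2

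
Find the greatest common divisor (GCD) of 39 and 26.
13

Using the Euclidean algorithm:
39 = 1 × 26 + 13
26 = 2 × 13 + 0

GCD(39, 26) = 13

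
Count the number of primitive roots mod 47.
Number of primitive roots mod 47 = φ(46) = 22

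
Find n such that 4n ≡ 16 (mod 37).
4

Since gcd(4, 37) = 1 divides 16, a solution exists.
Multiply both sides by the inverse of 4 mod 37:
  4^(-1) mod 37 = 28
  x ≡ 28 × 16 ≡ 448 ≡ 4 (mod 37)
Verification: 4 × 4 = 16 = 0 × 37 + 16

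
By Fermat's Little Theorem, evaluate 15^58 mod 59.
By Fermat's Little Theorem, 15^{58} ≡ 1 (mod 59) since 59 is prime and gcd(15, 59) = 1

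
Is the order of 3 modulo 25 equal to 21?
No, the actual order is 20, not 21.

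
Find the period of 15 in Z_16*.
Powers of 15 mod 16: 15^1≡15, 15^2≡1. Order = 2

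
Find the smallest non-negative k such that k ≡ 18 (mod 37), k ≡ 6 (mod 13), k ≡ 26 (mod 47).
9379

Using the Chinese Remainder Theorem:
M = product of moduli = 22607
For equation 1: M_1 = 611, 611 ≡ 19 (mod 37), inverse of 611 mod 37 is 2 (check: 19 × 2 = 38 ≡ 1 (mod 37))
For equation 2: M_2 = 1739, 1739 ≡ 10 (mod 13), inverse of 1739 mod 13 is 4 (check: 10 × 4 = 40 ≡ 1 (mod 13))
For equation 3: M_3 = 481, 481 ≡ 11 (mod 47), inverse of 481 mod 47 is 30 (check: 11 × 30 = 330 ≡ 1 (mod 47))
Combine: k ≡ Σ r_i×M_i×(M_i⁻¹ mod m_i) = 18×611×2 + 6×1739×4 + 26×481×30 = 21996 + 41736 + 375180 = 438912
438912 mod 22607 = 9379
k ≡ 9379 (mod 22607)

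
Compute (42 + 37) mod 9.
7

(42 + 37) = 79
79 mod 9 = 7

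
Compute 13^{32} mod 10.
1

Using successive squaring:
Binary expansion of 32: 100000
Powers of 13 mod 10 (each is the square of the previous):
  13^1 ≡ 3 (mod 10)
  13^2 ≡ 3² = 9 ≡ 9 (mod 10)
  13^4 ≡ 9² = 81 ≡ 1 (mod 10)
  13^8 ≡ 1² = 1 ≡ 1 (mod 10)
  13^16 ≡ 1² = 1 ≡ 1 (mod 10)
  13^32 ≡ 1² = 1 ≡ 1 (mod 10)
32 is a power of 2, so 13^32 is the last square: ≡ 1 (mod 10)
Result: 13^32 ≡ 1 (mod 10)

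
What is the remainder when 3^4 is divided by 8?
4 = 4 (binary 100). Repeated squaring mod 8: 3^1 ≡ 3; 3^2 ≡ 3² = 9 ≡ 1; 3^4 ≡ 1² = 1 ≡ 1. So 3^4 ≡ 1 (mod 8).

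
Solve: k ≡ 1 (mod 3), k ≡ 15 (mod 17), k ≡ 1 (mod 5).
M = 3 × 17 × 5 = 255. M₁ = 85, y₁ ≡ 1 (mod 3). M₂ = 15, y₂ ≡ 8 (mod 17). M₃ = 51, y₃ ≡ 1 (mod 5). k = 1×85×1 + 15×15×8 + 1×51×1 ≡ 151 (mod 255)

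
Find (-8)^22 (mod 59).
Using repeated squaring. (-8) ≡ 51 (mod 59). 22 = 16 + 4 + 2 (binary 10110). Repeated squaring mod 59: 51^1 ≡ 51; 51^2 ≡ 51² = 2601 ≡ 5; 51^4 ≡ 5² = 25 ≡ 25; 51^8 ≡ 25² = 625 ≡ 35; 51^16 ≡ 35² = 1225 ≡ 45. Multiply: (-8)^22 ≡ 51^16 × 51^4 × 51^2 ≡ 45 × 25 × 5 (mod 59): 45 × 25 = 1125 ≡ 4; 4 × 5 = 20 ≡ 20. So (-8)^22 ≡ 20 (mod 59).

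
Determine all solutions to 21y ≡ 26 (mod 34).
32

Since gcd(21, 34) = 1 divides 26, a solution exists.
Multiply both sides by the inverse of 21 mod 34:
  21^(-1) mod 34 = 13
  x ≡ 13 × 26 ≡ 338 ≡ 32 (mod 34)
Verification: 21 × 32 = 672 = 19 × 34 + 26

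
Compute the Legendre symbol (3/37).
(3/37) = 3^{18} mod 37 = 1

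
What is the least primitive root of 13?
2

A primitive root g modulo p has order p-1 = 12
Prime divisors of 12: [2, 3]
g is a primitive root iff g^(12/q) ≢ 1 (mod 13) for each prime divisor q
Testing small values:
  g = 2: 2^6 ≡ 12, 2^4 ≡ 3 (mod 13) → none is 1, primitive root!
The smallest primitive root is 2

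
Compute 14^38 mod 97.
Using repeated squaring. 38 = 32 + 4 + 2 (binary 100110). Repeated squaring mod 97: 14^1 ≡ 14; 14^2 ≡ 14² = 196 ≡ 2; 14^4 ≡ 2² = 4 ≡ 4; 14^8 ≡ 4² = 16 ≡ 16; 14^16 ≡ 16² = 256 ≡ 62; 14^32 ≡ 62² = 3844 ≡ 61. Multiply: 14^38 = 14^32 × 14^4 × 14^2 ≡ 61 × 4 × 2 (mod 97): 61 × 4 = 244 ≡ 50; 50 × 2 = 100 ≡ 3. So 14^38 ≡ 3 (mod 97).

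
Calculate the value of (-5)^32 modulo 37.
Using repeated squaring. (-5) ≡ 32 (mod 37). 32 = 32 (binary 100000). Repeated squaring mod 37: 32^1 ≡ 32; 32^2 ≡ 32² = 1024 ≡ 25; 32^4 ≡ 25² = 625 ≡ 33; 32^8 ≡ 33² = 1089 ≡ 16; 32^16 ≡ 16² = 256 ≡ 34; 32^32 ≡ 34² = 1156 ≡ 9. So (-5)^32 ≡ 9 (mod 37).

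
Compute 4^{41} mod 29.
22

Using successive squaring:
Binary expansion of 41: 101001
Powers of 4 mod 29 (each is the square of the previous):
  4^1 ≡ 4 (mod 29)
  4^2 ≡ 4² = 16 ≡ 16 (mod 29)
  4^4 ≡ 16² = 256 ≡ 24 (mod 29)
  4^8 ≡ 24² = 576 ≡ 25 (mod 29)
  4^16 ≡ 25² = 625 ≡ 16 (mod 29)
  4^32 ≡ 16² = 256 ≡ 24 (mod 29)
41 = 32 + 8 + 1, so 4^41 = 4^32 × 4^8 × 4^1 ≡ 24 × 25 × 4 (mod 29)
Multiplying step by step:
  24 × 25 = 600 ≡ 20 (mod 29)
  20 × 4 = 80 ≡ 22 (mod 29)
Result: 4^41 ≡ 22 (mod 29)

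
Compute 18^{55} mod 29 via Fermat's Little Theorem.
21

By Fermat's Little Theorem, a^(p-1) ≡ 1 (mod p) for prime p and gcd(a, p) = 1
Here p = 29, so 18^28 ≡ 1 (mod 29)
We can reduce the exponent: 55 mod 28 = 27
So 18^55 ≡ 18^27 (mod 29)
Computing: 18^27 mod 29 = 21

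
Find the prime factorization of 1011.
3 × 337

Divide by primes starting from smallest:
1011 ÷ 3 = 337
337 ÷ 337 = 1

1011 = 3 × 337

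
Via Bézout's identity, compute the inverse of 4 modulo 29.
Extended GCD: 4(-7) + 29(1) = 1. So 4^(-1) ≡ 22 ≡ 22 (mod 29). Verify: 4 × 22 = 88 ≡ 1 (mod 29)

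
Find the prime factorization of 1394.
2 × 17 × 41

Divide by primes starting from smallest:
1394 ÷ 2 = 697
697 ÷ 17 = 41
41 ÷ 41 = 1

1394 = 2 × 17 × 41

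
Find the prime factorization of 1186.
2 × 593

Divide by primes starting from smallest:
1186 ÷ 2 = 593
593 ÷ 593 = 1

1186 = 2 × 593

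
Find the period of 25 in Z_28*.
Powers of 25 mod 28: 25^1≡25, 25^2≡9, 25^3≡1. Order = 3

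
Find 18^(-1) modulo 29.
21

Using Extended Euclidean Algorithm:
gcd(18, 29) = 1
Bezout coefficients: 18 × -8 + 29 × 5 = 1
So 18 × -8 ≡ 1 (mod 29)
The inverse is -8 mod 29 = 21
Verification: 18 × 21 = 378 = 13 × 29 + 1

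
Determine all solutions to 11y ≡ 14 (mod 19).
3

Since gcd(11, 19) = 1 divides 14, a solution exists.
Multiply both sides by the inverse of 11 mod 19:
  11^(-1) mod 19 = 7
  x ≡ 7 × 14 ≡ 98 ≡ 3 (mod 19)
Verification: 11 × 3 = 33 = 1 × 19 + 14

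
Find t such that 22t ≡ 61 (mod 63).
40

Since gcd(22, 63) = 1 divides 61, a solution exists.
Multiply both sides by the inverse of 22 mod 63:
  22^(-1) mod 63 = 43
  x ≡ 43 × 61 ≡ 2623 ≡ 40 (mod 63)
Verification: 22 × 40 = 880 = 13 × 63 + 61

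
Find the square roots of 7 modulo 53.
The square roots of 7 mod 53 are 22 and 31. Verify: 22² = 484 ≡ 7 (mod 53)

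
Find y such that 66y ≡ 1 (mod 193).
66^(-1) ≡ 155 (mod 193). Verification: 66 × 155 = 10230 ≡ 1 (mod 193)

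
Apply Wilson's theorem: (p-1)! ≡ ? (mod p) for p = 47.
By Wilson's theorem, (46)! ≡ -1 ≡ 46 (mod 47)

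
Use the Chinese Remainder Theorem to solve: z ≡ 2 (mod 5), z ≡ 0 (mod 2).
M = 5 × 2 = 10. M₁ = 2, y₁ ≡ 3 (mod 5). M₂ = 5, y₂ ≡ 1 (mod 2). z = 2×2×3 + 0×5×1 ≡ 2 (mod 10)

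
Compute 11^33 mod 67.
Using repeated squaring. 33 = 32 + 1 (binary 100001). Repeated squaring mod 67: 11^1 ≡ 11; 11^2 ≡ 11² = 121 ≡ 54; 11^4 ≡ 54² = 2916 ≡ 35; 11^8 ≡ 35² = 1225 ≡ 19; 11^16 ≡ 19² = 361 ≡ 26; 11^32 ≡ 26² = 676 ≡ 6. Multiply: 11^33 = 11^32 × 11^1 ≡ 6 × 11 (mod 67): 6 × 11 = 66 ≡ 66. So 11^33 ≡ 66 (mod 67).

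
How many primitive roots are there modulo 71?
24

The number of primitive roots modulo p is φ(p-1) = φ(70)
φ(70) = 24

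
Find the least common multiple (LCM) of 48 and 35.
1680

First find GCD(48, 35) using the Euclidean algorithm:
48 = 1 × 35 + 13
35 = 2 × 13 + 9
13 = 1 × 9 + 4
9 = 2 × 4 + 1
4 = 4 × 1 + 0
GCD(48, 35) = 1

LCM formula: LCM(a, b) = (a × b) / GCD(a, b)
LCM(48, 35) = (48 × 35) / 1
LCM(48, 35) = 1680 / 1
LCM(48, 35) = 1680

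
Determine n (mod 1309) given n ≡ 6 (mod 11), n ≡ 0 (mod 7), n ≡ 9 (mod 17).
1029

Using the Chinese Remainder Theorem:
M = product of moduli = 1309
For equation 1: M_1 = 119, 119 ≡ 9 (mod 11), inverse of 119 mod 11 is 5 (check: 9 × 5 = 45 ≡ 1 (mod 11))
For equation 2: M_2 = 187, 187 ≡ 5 (mod 7), inverse of 187 mod 7 is 3 (check: 5 × 3 = 15 ≡ 1 (mod 7))
For equation 3: M_3 = 77, 77 ≡ 9 (mod 17), inverse of 77 mod 17 is 2 (check: 9 × 2 = 18 ≡ 1 (mod 17))
Combine: n ≡ Σ r_i×M_i×(M_i⁻¹ mod m_i) = 6×119×5 + 0×187×3 + 9×77×2 = 3570 + 0 + 1386 = 4956
4956 mod 1309 = 1029
n ≡ 1029 (mod 1309)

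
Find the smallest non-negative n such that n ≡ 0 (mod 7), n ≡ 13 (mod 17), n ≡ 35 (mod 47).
693

Using the Chinese Remainder Theorem:
M = product of moduli = 5593
For equation 1: M_1 = 799, 799 ≡ 1 (mod 7), inverse of 799 mod 7 is 1 (check: 1 × 1 = 1 ≡ 1 (mod 7))
For equation 2: M_2 = 329, 329 ≡ 6 (mod 17), inverse of 329 mod 17 is 3 (check: 6 × 3 = 18 ≡ 1 (mod 17))
For equation 3: M_3 = 119, 119 ≡ 25 (mod 47), inverse of 119 mod 47 is 32 (check: 25 × 32 = 800 ≡ 1 (mod 47))
Combine: n ≡ Σ r_i×M_i×(M_i⁻¹ mod m_i) = 0×799×1 + 13×329×3 + 35×119×32 = 0 + 12831 + 133280 = 146111
146111 mod 5593 = 693
n ≡ 693 (mod 5593)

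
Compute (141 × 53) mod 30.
3

(141 × 53) = 7473
7473 mod 30 = 3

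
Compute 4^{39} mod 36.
28

Using successive squaring:
Binary expansion of 39: 100111
Powers of 4 mod 36 (each is the square of the previous):
  4^1 ≡ 4 (mod 36)
  4^2 ≡ 4² = 16 ≡ 16 (mod 36)
  4^4 ≡ 16² = 256 ≡ 4 (mod 36)
  4^8 ≡ 4² = 16 ≡ 16 (mod 36)
  4^16 ≡ 16² = 256 ≡ 4 (mod 36)
  4^32 ≡ 4² = 16 ≡ 16 (mod 36)
39 = 32 + 4 + 2 + 1, so 4^39 = 4^32 × 4^4 × 4^2 × 4^1 ≡ 16 × 4 × 16 × 4 (mod 36)
Multiplying step by step:
  16 × 4 = 64 ≡ 28 (mod 36)
  28 × 16 = 448 ≡ 16 (mod 36)
  16 × 4 = 64 ≡ 28 (mod 36)
Result: 4^39 ≡ 28 (mod 36)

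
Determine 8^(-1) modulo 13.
8^(-1) ≡ 5 (mod 13). Verification: 8 × 5 = 40 ≡ 1 (mod 13)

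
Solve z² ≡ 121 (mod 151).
The square roots of 121 mod 151 are 11 and 140. Verify: 11² = 121 ≡ 121 (mod 151)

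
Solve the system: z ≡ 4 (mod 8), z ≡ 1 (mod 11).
M = 8 × 11 = 88. M₁ = 11, y₁ ≡ 3 (mod 8). M₂ = 8, y₂ ≡ 7 (mod 11). z = 4×11×3 + 1×8×7 ≡ 12 (mod 88)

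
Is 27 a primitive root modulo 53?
Yes

To verify, check if 27^(52/q) ≢ 1 (mod 53) for each prime divisor q of 52
Divisors of 52 = 52: [1, 2, 4, 13, 26, 52]
  27^(52/2) = 27^26 ≡ 52 (mod 53)
  27^(52/13) = 27^4 ≡ 10 (mod 53)
Conclusion: 27 is a primitive root modulo 53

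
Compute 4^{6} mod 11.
4

Using successive squaring:
Binary expansion of 6: 110
Powers of 4 mod 11 (each is the square of the previous):
  4^1 ≡ 4 (mod 11)
  4^2 ≡ 4² = 16 ≡ 5 (mod 11)
  4^4 ≡ 5² = 25 ≡ 3 (mod 11)
6 = 4 + 2, so 4^6 = 4^4 × 4^2 ≡ 3 × 5 (mod 11)
Multiplying step by step:
  3 × 5 = 15 ≡ 4 (mod 11)
Result: 4^6 ≡ 4 (mod 11)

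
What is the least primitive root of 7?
3

A primitive root g modulo p has order p-1 = 6
Prime divisors of 6: [2, 3]
g is a primitive root iff g^(6/q) ≢ 1 (mod 7) for each prime divisor q
Testing small values:
  g = 2: 2^3 ≡ 1, 2^2 ≡ 4 (mod 7) → 2^3 ≡ 1, not primitive root
  g = 3: 3^3 ≡ 6, 3^2 ≡ 2 (mod 7) → none is 1, primitive root!
The smallest primitive root is 3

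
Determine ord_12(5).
Powers of 5 mod 12: 5^1≡5, 5^2≡1. Order = 2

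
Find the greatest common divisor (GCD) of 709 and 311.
1

Using the Euclidean algorithm:
709 = 2 × 311 + 87
311 = 3 × 87 + 50
87 = 1 × 50 + 37
50 = 1 × 37 + 13
37 = 2 × 13 + 11
13 = 1 × 11 + 2
11 = 5 × 2 + 1
2 = 2 × 1 + 0

GCD(709, 311) = 1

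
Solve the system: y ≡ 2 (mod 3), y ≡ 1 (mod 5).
M = 3 × 5 = 15. M₁ = 5, y₁ ≡ 2 (mod 3). M₂ = 3, y₂ ≡ 2 (mod 5). y = 2×5×2 + 1×3×2 ≡ 11 (mod 15)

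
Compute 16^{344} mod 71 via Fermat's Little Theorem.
60

By Fermat's Little Theorem, a^(p-1) ≡ 1 (mod p) for prime p and gcd(a, p) = 1
Here p = 71, so 16^70 ≡ 1 (mod 71)
We can reduce the exponent: 344 mod 70 = 64
So 16^344 ≡ 16^64 (mod 71)
Computing: 16^64 mod 71 = 60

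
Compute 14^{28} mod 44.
16

Using successive squaring:
Binary expansion of 28: 11100
Powers of 14 mod 44 (each is the square of the previous):
  14^1 ≡ 14 (mod 44)
  14^2 ≡ 14² = 196 ≡ 20 (mod 44)
  14^4 ≡ 20² = 400 ≡ 4 (mod 44)
  14^8 ≡ 4² = 16 ≡ 16 (mod 44)
  14^16 ≡ 16² = 256 ≡ 36 (mod 44)
28 = 16 + 8 + 4, so 14^28 = 14^16 × 14^8 × 14^4 ≡ 36 × 16 × 4 (mod 44)
Multiplying step by step:
  36 × 16 = 576 ≡ 4 (mod 44)
  4 × 4 = 16 ≡ 16 (mod 44)
Result: 14^28 ≡ 16 (mod 44)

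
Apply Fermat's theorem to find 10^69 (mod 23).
By Fermat: 10^{22} ≡ 1 (mod 23). 69 = 3×22 + 3. So 10^{69} ≡ 10^{3} ≡ 11 (mod 23)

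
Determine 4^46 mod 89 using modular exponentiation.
Using repeated squaring. 46 = 32 + 8 + 4 + 2 (binary 101110). Repeated squaring mod 89: 4^1 ≡ 4; 4^2 ≡ 4² = 16 ≡ 16; 4^4 ≡ 16² = 256 ≡ 78; 4^8 ≡ 78² = 6084 ≡ 32; 4^16 ≡ 32² = 1024 ≡ 45; 4^32 ≡ 45² = 2025 ≡ 67. Multiply: 4^46 = 4^32 × 4^8 × 4^4 × 4^2 ≡ 67 × 32 × 78 × 16 (mod 89): 67 × 32 = 2144 ≡ 8; 8 × 78 = 624 ≡ 1; 1 × 16 = 16 ≡ 16. So 4^46 ≡ 16 (mod 89).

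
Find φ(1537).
1456

Prime factorization: 1537 = 29 × 53
Using the formula φ(n) = n × Π(1 - 1/p) for each prime factor p:
φ(1537) = 1537 × (1 - 1/29) × (1 - 1/53)
φ(1537) = 1456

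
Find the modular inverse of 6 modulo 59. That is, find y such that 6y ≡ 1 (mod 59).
10

Using Extended Euclidean Algorithm:
gcd(6, 59) = 1
Bezout coefficients: 6 × 10 + 59 × -1 = 1
So 6 × 10 ≡ 1 (mod 59)
The inverse is 10 mod 59 = 10
Verification: 6 × 10 = 60 = 1 × 59 + 1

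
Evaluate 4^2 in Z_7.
2 = 2 (binary 10). Repeated squaring mod 7: 4^1 ≡ 4; 4^2 ≡ 4² = 16 ≡ 2. So 4^2 ≡ 2 (mod 7).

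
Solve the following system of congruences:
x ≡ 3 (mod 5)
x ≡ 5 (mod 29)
63

Using the Chinese Remainder Theorem:
M = product of moduli = 145
For equation 1: M_1 = 29, 29 ≡ 4 (mod 5), inverse of 29 mod 5 is 4 (check: 4 × 4 = 16 ≡ 1 (mod 5))
For equation 2: M_2 = 5, 5 ≡ 5 (mod 29), inverse of 5 mod 29 is 6 (check: 5 × 6 = 30 ≡ 1 (mod 29))
Combine: x ≡ Σ r_i×M_i×(M_i⁻¹ mod m_i) = 3×29×4 + 5×5×6 = 348 + 150 = 498
498 mod 145 = 63
x ≡ 63 (mod 145)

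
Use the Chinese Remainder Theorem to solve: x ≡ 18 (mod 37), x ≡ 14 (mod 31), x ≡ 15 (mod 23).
12228

Using the Chinese Remainder Theorem:
M = product of moduli = 26381
For equation 1: M_1 = 713, 713 ≡ 10 (mod 37), inverse of 713 mod 37 is 26 (check: 10 × 26 = 260 ≡ 1 (mod 37))
For equation 2: M_2 = 851, 851 ≡ 14 (mod 31), inverse of 851 mod 31 is 20 (check: 14 × 20 = 280 ≡ 1 (mod 31))
For equation 3: M_3 = 1147, 1147 ≡ 20 (mod 23), inverse of 1147 mod 23 is 15 (check: 20 × 15 = 300 ≡ 1 (mod 23))
Combine: x ≡ Σ r_i×M_i×(M_i⁻¹ mod m_i) = 18×713×26 + 14×851×20 + 15×1147×15 = 333684 + 238280 + 258075 = 830039
830039 mod 26381 = 12228
x ≡ 12228 (mod 26381)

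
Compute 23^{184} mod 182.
107

Using successive squaring:
Binary expansion of 184: 10111000
Powers of 23 mod 182 (each is the square of the previous):
  23^1 ≡ 23 (mod 182)
  23^2 ≡ 23² = 529 ≡ 165 (mod 182)
  23^4 ≡ 165² = 27225 ≡ 107 (mod 182)
  23^8 ≡ 107² = 11449 ≡ 165 (mod 182)
  23^16 ≡ 165² = 27225 ≡ 107 (mod 182)
  23^32 ≡ 107² = 11449 ≡ 165 (mod 182)
  23^64 ≡ 165² = 27225 ≡ 107 (mod 182)
  23^128 ≡ 107² = 11449 ≡ 165 (mod 182)
184 = 128 + 32 + 16 + 8, so 23^184 = 23^128 × 23^32 × 23^16 × 23^8 ≡ 165 × 165 × 107 × 165 (mod 182)
Multiplying step by step:
  165 × 165 = 27225 ≡ 107 (mod 182)
  107 × 107 = 11449 ≡ 165 (mod 182)
  165 × 165 = 27225 ≡ 107 (mod 182)
Result: 23^184 ≡ 107 (mod 182)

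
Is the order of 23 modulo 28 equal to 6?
Yes, ord_28(23) = 6.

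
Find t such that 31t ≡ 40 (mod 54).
10

Since gcd(31, 54) = 1 divides 40, a solution exists.
Multiply both sides by the inverse of 31 mod 54:
  31^(-1) mod 54 = 7
  x ≡ 7 × 40 ≡ 280 ≡ 10 (mod 54)
Verification: 31 × 10 = 310 = 5 × 54 + 40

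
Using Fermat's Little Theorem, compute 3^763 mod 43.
By Fermat: 3^{42} ≡ 1 (mod 43). 763 ≡ 7 (mod 42). So 3^{763} ≡ 3^{7} ≡ 37 (mod 43)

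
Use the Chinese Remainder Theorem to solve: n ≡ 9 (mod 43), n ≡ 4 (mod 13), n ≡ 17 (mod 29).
6803

Using the Chinese Remainder Theorem:
M = product of moduli = 16211
For equation 1: M_1 = 377, 377 ≡ 33 (mod 43), inverse of 377 mod 43 is 30 (check: 33 × 30 = 990 ≡ 1 (mod 43))
For equation 2: M_2 = 1247, 1247 ≡ 12 (mod 13), inverse of 1247 mod 13 is 12 (check: 12 × 12 = 144 ≡ 1 (mod 13))
For equation 3: M_3 = 559, 559 ≡ 8 (mod 29), inverse of 559 mod 29 is 11 (check: 8 × 11 = 88 ≡ 1 (mod 29))
Combine: n ≡ Σ r_i×M_i×(M_i⁻¹ mod m_i) = 9×377×30 + 4×1247×12 + 17×559×11 = 101790 + 59856 + 104533 = 266179
266179 mod 16211 = 6803
n ≡ 6803 (mod 16211)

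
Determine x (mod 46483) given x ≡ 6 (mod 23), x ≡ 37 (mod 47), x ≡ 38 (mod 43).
28848

Using the Chinese Remainder Theorem:
M = product of moduli = 46483
For equation 1: M_1 = 2021, 2021 ≡ 20 (mod 23), inverse of 2021 mod 23 is 15 (check: 20 × 15 = 300 ≡ 1 (mod 23))
For equation 2: M_2 = 989, 989 ≡ 2 (mod 47), inverse of 989 mod 47 is 24 (check: 2 × 24 = 48 ≡ 1 (mod 47))
For equation 3: M_3 = 1081, 1081 ≡ 6 (mod 43), inverse of 1081 mod 43 is 36 (check: 6 × 36 = 216 ≡ 1 (mod 43))
Combine: x ≡ Σ r_i×M_i×(M_i⁻¹ mod m_i) = 6×2021×15 + 37×989×24 + 38×1081×36 = 181890 + 878232 + 1478808 = 2538930
2538930 mod 46483 = 28848
x ≡ 28848 (mod 46483)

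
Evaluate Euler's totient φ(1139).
1056

Prime factorization: 1139 = 17 × 67
Using the formula φ(n) = n × Π(1 - 1/p) for each prime factor p:
φ(1139) = 1139 × (1 - 1/17) × (1 - 1/67)
φ(1139) = 1056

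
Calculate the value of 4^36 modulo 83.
Using repeated squaring. 36 = 32 + 4 (binary 100100). Repeated squaring mod 83: 4^1 ≡ 4; 4^2 ≡ 4² = 16 ≡ 16; 4^4 ≡ 16² = 256 ≡ 7; 4^8 ≡ 7² = 49 ≡ 49; 4^16 ≡ 49² = 2401 ≡ 77; 4^32 ≡ 77² = 5929 ≡ 36. Multiply: 4^36 = 4^32 × 4^4 ≡ 36 × 7 (mod 83): 36 × 7 = 252 ≡ 3. So 4^36 ≡ 3 (mod 83).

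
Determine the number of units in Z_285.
144

Prime factorization: 285 = 3 × 5 × 19
Using the formula φ(n) = n × Π(1 - 1/p) for each prime factor p:
φ(285) = 285 × (1 - 1/3) × (1 - 1/5) × (1 - 1/19)
φ(285) = 144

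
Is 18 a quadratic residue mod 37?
By Euler's criterion: 18^{18} ≡ 36 (mod 37). Since this equals -1 (≡ 36), 18 is not a QR.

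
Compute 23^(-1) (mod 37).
23^(-1) ≡ 29 (mod 37). Verification: 23 × 29 = 667 ≡ 1 (mod 37)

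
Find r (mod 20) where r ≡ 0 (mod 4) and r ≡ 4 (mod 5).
M = 4 × 5 = 20. M₁ = 5, y₁ ≡ 1 (mod 4). M₂ = 4, y₂ ≡ 4 (mod 5). r = 0×5×1 + 4×4×4 ≡ 4 (mod 20)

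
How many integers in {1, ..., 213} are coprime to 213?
140

Prime factorization: 213 = 3 × 71
Using the formula φ(n) = n × Π(1 - 1/p) for each prime factor p:
φ(213) = 213 × (1 - 1/3) × (1 - 1/71)
φ(213) = 140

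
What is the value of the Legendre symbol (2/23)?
(2/23) = 2^{11} mod 23 = 1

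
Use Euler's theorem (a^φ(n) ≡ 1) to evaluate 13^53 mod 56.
By Euler: 13^{24} ≡ 1 (mod 56) since gcd(13, 56) = 1. 53 = 2×24 + 5. So 13^{53} ≡ 13^{5} ≡ 13 (mod 56)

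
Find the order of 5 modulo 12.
Powers of 5 mod 12: 5^1≡5, 5^2≡1. Order = 2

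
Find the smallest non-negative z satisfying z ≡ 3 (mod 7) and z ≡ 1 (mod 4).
M = 7 × 4 = 28. M₁ = 4, y₁ ≡ 2 (mod 7). M₂ = 7, y₂ ≡ 3 (mod 4). z = 3×4×2 + 1×7×3 ≡ 17 (mod 28)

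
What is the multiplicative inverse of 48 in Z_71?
37

Using Extended Euclidean Algorithm:
gcd(48, 71) = 1
Bezout coefficients: 48 × -34 + 71 × 23 = 1
So 48 × -34 ≡ 1 (mod 71)
The inverse is -34 mod 71 = 37
Verification: 48 × 37 = 1776 = 25 × 71 + 1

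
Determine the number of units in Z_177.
116

Prime factorization: 177 = 3 × 59
Using the formula φ(n) = n × Π(1 - 1/p) for each prime factor p:
φ(177) = 177 × (1 - 1/3) × (1 - 1/59)
φ(177) = 116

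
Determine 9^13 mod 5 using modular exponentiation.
Using Fermat: 9^{4} ≡ 1 (mod 5). 13 ≡ 1 (mod 4). So 9^{13} ≡ 9^{1} ≡ 4 (mod 5)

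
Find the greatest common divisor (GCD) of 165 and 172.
1

Using the Euclidean algorithm:
165 = 0 × 172 + 165
172 = 1 × 165 + 7
165 = 23 × 7 + 4
7 = 1 × 4 + 3
4 = 1 × 3 + 1
3 = 3 × 1 + 0

GCD(165, 172) = 1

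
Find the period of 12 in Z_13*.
Powers of 12 mod 13: 12^1≡12, 12^2≡1. Order = 2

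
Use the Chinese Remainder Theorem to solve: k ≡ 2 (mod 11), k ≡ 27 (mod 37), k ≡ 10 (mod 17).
2543

Using the Chinese Remainder Theorem:
M = product of moduli = 6919
For equation 1: M_1 = 629, 629 ≡ 2 (mod 11), inverse of 629 mod 11 is 6 (check: 2 × 6 = 12 ≡ 1 (mod 11))
For equation 2: M_2 = 187, 187 ≡ 2 (mod 37), inverse of 187 mod 37 is 19 (check: 2 × 19 = 38 ≡ 1 (mod 37))
For equation 3: M_3 = 407, 407 ≡ 16 (mod 17), inverse of 407 mod 17 is 16 (check: 16 × 16 = 256 ≡ 1 (mod 17))
Combine: k ≡ Σ r_i×M_i×(M_i⁻¹ mod m_i) = 2×629×6 + 27×187×19 + 10×407×16 = 7548 + 95931 + 65120 = 168599
168599 mod 6919 = 2543
k ≡ 2543 (mod 6919)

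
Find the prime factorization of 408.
2^3 × 3 × 17

Divide by primes starting from smallest:
408 ÷ 2 = 204
204 ÷ 2 = 102
102 ÷ 2 = 51
51 ÷ 3 = 17
17 ÷ 17 = 1

408 = 2^3 × 3 × 17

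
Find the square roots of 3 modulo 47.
The square roots of 3 mod 47 are 12 and 35. Verify: 12² = 144 ≡ 3 (mod 47)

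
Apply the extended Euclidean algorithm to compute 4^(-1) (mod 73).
Extended GCD: 4(-18) + 73(1) = 1. So 4^(-1) ≡ 55 ≡ 55 (mod 73). Verify: 4 × 55 = 220 ≡ 1 (mod 73)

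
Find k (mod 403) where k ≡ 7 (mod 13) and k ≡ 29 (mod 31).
M = 13 × 31 = 403. M₁ = 31, y₁ ≡ 8 (mod 13). M₂ = 13, y₂ ≡ 12 (mod 31). k = 7×31×8 + 29×13×12 ≡ 215 (mod 403)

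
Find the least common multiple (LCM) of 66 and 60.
660

First find GCD(66, 60) using the Euclidean algorithm:
66 = 1 × 60 + 6
60 = 10 × 6 + 0
GCD(66, 60) = 6

LCM formula: LCM(a, b) = (a × b) / GCD(a, b)
LCM(66, 60) = (66 × 60) / 6
LCM(66, 60) = 3960 / 6
LCM(66, 60) = 660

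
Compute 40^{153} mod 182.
118

Using successive squaring:
Binary expansion of 153: 10011001
Powers of 40 mod 182 (each is the square of the previous):
  40^1 ≡ 40 (mod 182)
  40^2 ≡ 40² = 1600 ≡ 144 (mod 182)
  40^4 ≡ 144² = 20736 ≡ 170 (mod 182)
  40^8 ≡ 170² = 28900 ≡ 144 (mod 182)
  40^16 ≡ 144² = 20736 ≡ 170 (mod 182)
  40^32 ≡ 170² = 28900 ≡ 144 (mod 182)
  40^64 ≡ 144² = 20736 ≡ 170 (mod 182)
  40^128 ≡ 170² = 28900 ≡ 144 (mod 182)
153 = 128 + 16 + 8 + 1, so 40^153 = 40^128 × 40^16 × 40^8 × 40^1 ≡ 144 × 170 × 144 × 40 (mod 182)
Multiplying step by step:
  144 × 170 = 24480 ≡ 92 (mod 182)
  92 × 144 = 13248 ≡ 144 (mod 182)
  144 × 40 = 5760 ≡ 118 (mod 182)
Result: 40^153 ≡ 118 (mod 182)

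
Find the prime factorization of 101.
101

Divide by primes starting from smallest:
101 ÷ 101 = 1

101 = 101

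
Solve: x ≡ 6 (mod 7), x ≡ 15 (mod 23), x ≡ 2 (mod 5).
M = 7 × 23 × 5 = 805. M₁ = 115, y₁ ≡ 5 (mod 7). M₂ = 35, y₂ ≡ 2 (mod 23). M₃ = 161, y₃ ≡ 1 (mod 5). x = 6×115×5 + 15×35×2 + 2×161×1 ≡ 797 (mod 805)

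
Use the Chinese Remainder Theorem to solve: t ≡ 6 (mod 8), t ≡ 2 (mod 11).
M = 8 × 11 = 88. M₁ = 11, y₁ ≡ 3 (mod 8). M₂ = 8, y₂ ≡ 7 (mod 11). t = 6×11×3 + 2×8×7 ≡ 46 (mod 88)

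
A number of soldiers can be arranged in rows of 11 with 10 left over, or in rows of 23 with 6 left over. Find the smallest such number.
M = 11 × 23 = 253. M₁ = 23, y₁ ≡ 1 (mod 11). M₂ = 11, y₂ ≡ 21 (mod 23). m = 10×23×1 + 6×11×21 ≡ 98 (mod 253). The smallest positive such number is 98.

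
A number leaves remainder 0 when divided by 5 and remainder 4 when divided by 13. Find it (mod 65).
M = 5 × 13 = 65. M₁ = 13, y₁ ≡ 2 (mod 5). M₂ = 5, y₂ ≡ 8 (mod 13). r = 0×13×2 + 4×5×8 ≡ 30 (mod 65)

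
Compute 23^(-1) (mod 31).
27

Using Extended Euclidean Algorithm:
gcd(23, 31) = 1
Bezout coefficients: 23 × -4 + 31 × 3 = 1
So 23 × -4 ≡ 1 (mod 31)
The inverse is -4 mod 31 = 27
Verification: 23 × 27 = 621 = 20 × 31 + 1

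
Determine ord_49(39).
Powers of 39 mod 49: 39^1≡39, 39^2≡2, 39^3≡29, 39^4≡4, 39^5≡9, 39^6≡8, 39^7≡18, 39^8≡16, 39^9≡36, 39^10≡32, 39^11≡23, 39^12≡15, 39^13≡46, 39^14≡30, 39^15≡43, 39^16≡11, 39^17≡37, 39^18≡22, 39^19≡25, 39^20≡44, 39^21≡1. Order = 21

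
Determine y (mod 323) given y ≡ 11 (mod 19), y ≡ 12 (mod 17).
182

Using the Chinese Remainder Theorem:
M = product of moduli = 323
For equation 1: M_1 = 17, 17 ≡ 17 (mod 19), inverse of 17 mod 19 is 9 (check: 17 × 9 = 153 ≡ 1 (mod 19))
For equation 2: M_2 = 19, 19 ≡ 2 (mod 17), inverse of 19 mod 17 is 9 (check: 2 × 9 = 18 ≡ 1 (mod 17))
Combine: y ≡ Σ r_i×M_i×(M_i⁻¹ mod m_i) = 11×17×9 + 12×19×9 = 1683 + 2052 = 3735
3735 mod 323 = 182
y ≡ 182 (mod 323)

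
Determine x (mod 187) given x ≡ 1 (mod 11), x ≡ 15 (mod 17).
100

Using the Chinese Remainder Theorem:
M = product of moduli = 187
For equation 1: M_1 = 17, 17 ≡ 6 (mod 11), inverse of 17 mod 11 is 2 (check: 6 × 2 = 12 ≡ 1 (mod 11))
For equation 2: M_2 = 11, 11 ≡ 11 (mod 17), inverse of 11 mod 17 is 14 (check: 11 × 14 = 154 ≡ 1 (mod 17))
Combine: x ≡ Σ r_i×M_i×(M_i⁻¹ mod m_i) = 1×17×2 + 15×11×14 = 34 + 2310 = 2344
2344 mod 187 = 100
x ≡ 100 (mod 187)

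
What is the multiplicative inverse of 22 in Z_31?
24

Using Extended Euclidean Algorithm:
gcd(22, 31) = 1
Bezout coefficients: 22 × -7 + 31 × 5 = 1
So 22 × -7 ≡ 1 (mod 31)
The inverse is -7 mod 31 = 24
Verification: 22 × 24 = 528 = 17 × 31 + 1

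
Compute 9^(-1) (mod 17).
9^(-1) ≡ 2 (mod 17). Verification: 9 × 2 = 18 ≡ 1 (mod 17)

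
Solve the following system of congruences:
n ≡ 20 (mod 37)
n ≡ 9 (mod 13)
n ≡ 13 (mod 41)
464

Using the Chinese Remainder Theorem:
M = product of moduli = 19721
For equation 1: M_1 = 533, 533 ≡ 15 (mod 37), inverse of 533 mod 37 is 5 (check: 15 × 5 = 75 ≡ 1 (mod 37))
For equation 2: M_2 = 1517, 1517 ≡ 9 (mod 13), inverse of 1517 mod 13 is 3 (check: 9 × 3 = 27 ≡ 1 (mod 13))
For equation 3: M_3 = 481, 481 ≡ 30 (mod 41), inverse of 481 mod 41 is 26 (check: 30 × 26 = 780 ≡ 1 (mod 41))
Combine: n ≡ Σ r_i×M_i×(M_i⁻¹ mod m_i) = 20×533×5 + 9×1517×3 + 13×481×26 = 53300 + 40959 + 162578 = 256837
256837 mod 19721 = 464
n ≡ 464 (mod 19721)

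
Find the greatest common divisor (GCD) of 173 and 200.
1

Using the Euclidean algorithm:
173 = 0 × 200 + 173
200 = 1 × 173 + 27
173 = 6 × 27 + 11
27 = 2 × 11 + 5
11 = 2 × 5 + 1
5 = 5 × 1 + 0

GCD(173, 200) = 1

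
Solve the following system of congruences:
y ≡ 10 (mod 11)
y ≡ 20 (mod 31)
175

Using the Chinese Remainder Theorem:
M = product of moduli = 341
For equation 1: M_1 = 31, 31 ≡ 9 (mod 11), inverse of 31 mod 11 is 5 (check: 9 × 5 = 45 ≡ 1 (mod 11))
For equation 2: M_2 = 11, 11 ≡ 11 (mod 31), inverse of 11 mod 31 is 17 (check: 11 × 17 = 187 ≡ 1 (mod 31))
Combine: y ≡ Σ r_i×M_i×(M_i⁻¹ mod m_i) = 10×31×5 + 20×11×17 = 1550 + 3740 = 5290
5290 mod 341 = 175
y ≡ 175 (mod 341)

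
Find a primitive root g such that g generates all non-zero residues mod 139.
p - 1 = 138 has prime divisors 2, 3, 23. h is a primitive root mod 139 iff h^(138/q) ≢ 1 (mod 139) for each such q.
h = 2: 2^69 ≡ 138, 2^46 ≡ 96, 2^6 ≡ 64 (mod 139); none is 1, so 2 has order 138 and is a primitive root.
The smallest primitive root mod 139 is g = 2.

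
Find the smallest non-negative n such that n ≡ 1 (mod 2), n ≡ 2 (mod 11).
13

Using the Chinese Remainder Theorem:
M = product of moduli = 22
For equation 1: M_1 = 11, 11 ≡ 1 (mod 2), inverse of 11 mod 2 is 1 (check: 1 × 1 = 1 ≡ 1 (mod 2))
For equation 2: M_2 = 2, 2 ≡ 2 (mod 11), inverse of 2 mod 11 is 6 (check: 2 × 6 = 12 ≡ 1 (mod 11))
Combine: n ≡ Σ r_i×M_i×(M_i⁻¹ mod m_i) = 1×11×1 + 2×2×6 = 11 + 24 = 35
35 mod 22 = 13
n ≡ 13 (mod 22)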